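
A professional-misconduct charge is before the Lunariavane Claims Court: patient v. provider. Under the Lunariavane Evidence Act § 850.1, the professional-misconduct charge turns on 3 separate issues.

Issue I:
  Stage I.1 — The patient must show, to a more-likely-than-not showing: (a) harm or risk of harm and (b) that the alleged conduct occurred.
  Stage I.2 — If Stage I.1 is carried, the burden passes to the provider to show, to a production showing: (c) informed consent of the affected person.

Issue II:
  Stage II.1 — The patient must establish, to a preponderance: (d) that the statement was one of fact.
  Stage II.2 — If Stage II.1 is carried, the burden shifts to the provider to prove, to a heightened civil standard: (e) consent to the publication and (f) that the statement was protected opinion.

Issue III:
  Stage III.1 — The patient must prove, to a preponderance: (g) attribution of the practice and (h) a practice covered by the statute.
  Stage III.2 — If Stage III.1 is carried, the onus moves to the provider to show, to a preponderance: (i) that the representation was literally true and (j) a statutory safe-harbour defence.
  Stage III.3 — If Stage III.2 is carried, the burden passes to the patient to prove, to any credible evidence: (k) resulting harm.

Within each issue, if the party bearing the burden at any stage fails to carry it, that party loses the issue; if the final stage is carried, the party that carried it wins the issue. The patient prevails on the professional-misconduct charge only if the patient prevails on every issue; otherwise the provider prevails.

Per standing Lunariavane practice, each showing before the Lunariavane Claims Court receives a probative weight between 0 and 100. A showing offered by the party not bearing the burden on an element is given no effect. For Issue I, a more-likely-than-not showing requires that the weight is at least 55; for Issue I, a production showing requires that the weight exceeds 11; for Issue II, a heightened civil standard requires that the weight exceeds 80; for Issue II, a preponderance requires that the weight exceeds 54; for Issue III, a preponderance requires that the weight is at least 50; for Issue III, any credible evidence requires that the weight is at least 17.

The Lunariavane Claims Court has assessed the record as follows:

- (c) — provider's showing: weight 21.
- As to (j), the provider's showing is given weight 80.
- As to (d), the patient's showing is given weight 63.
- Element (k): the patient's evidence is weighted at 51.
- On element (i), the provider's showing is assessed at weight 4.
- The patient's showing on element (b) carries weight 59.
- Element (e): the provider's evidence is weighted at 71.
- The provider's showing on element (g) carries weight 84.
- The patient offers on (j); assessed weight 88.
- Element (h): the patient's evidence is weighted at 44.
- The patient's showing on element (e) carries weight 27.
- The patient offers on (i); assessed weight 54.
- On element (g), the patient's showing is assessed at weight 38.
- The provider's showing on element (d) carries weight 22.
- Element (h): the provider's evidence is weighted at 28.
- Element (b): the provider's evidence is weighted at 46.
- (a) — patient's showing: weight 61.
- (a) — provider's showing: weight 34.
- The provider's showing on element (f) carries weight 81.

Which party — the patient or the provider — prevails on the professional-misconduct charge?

— Issue I —
At Stage I.1 the patient must meet a more-likely-than-not showing (weight is at least 55): on (a) the weight is 61 (the provider's 34 is given no effect), ≥ 55, so (a) meets the standard; on (b) the weight is 59 (the provider's 46 is given no effect), ≥ 55, so (b) meets the standard.
  Stage I.1 carried; the burden shifts to the provider.
At Stage I.2 the provider must meet a production showing (weight exceeds 11): on (c) the weight is 21, which does exceed 11, so (c) meets the standard.
  Stage I.2 carried; the final stage is satisfied.
All stages carried — the provider prevails on this issue.
— Issue II —
Stage II.1 — burden on patient; standard: a preponderance (weight exceeds 54).
    (d): 63 (provider's 22 disregarded) > 54 [met]
  The patient carries Stage II.1; the provider now bears the burden.
Stage II.2 — burden on provider; standard: a heightened civil standard (weight exceeds 80).
    (e): 71 (patient's 27 disregarded) ≤ 80 [not met]
    (f): 81 > 80 [met]
  Stage II.2 not carried; the provider fails its burden.
So the patient prevails on this issue.
— Issue III —
At Stage III.1 the patient must meet a preponderance (weight is at least 50): on (g) the weight is 38 (the provider's 84 is given no effect), which does not reach 50, so (g) does not meet the standard; on (h) the weight is 44 (the provider's 28 is given no effect), which does not reach 50, so (h) does not meet the standard.
  Stage III.1 not carried; the patient fails its burden.
So the provider prevails on this issue.
Per-issue: Issue I → provider; Issue II → patient; Issue III → provider. The patient must prevail on every issue; overall, the provider prevails.

provider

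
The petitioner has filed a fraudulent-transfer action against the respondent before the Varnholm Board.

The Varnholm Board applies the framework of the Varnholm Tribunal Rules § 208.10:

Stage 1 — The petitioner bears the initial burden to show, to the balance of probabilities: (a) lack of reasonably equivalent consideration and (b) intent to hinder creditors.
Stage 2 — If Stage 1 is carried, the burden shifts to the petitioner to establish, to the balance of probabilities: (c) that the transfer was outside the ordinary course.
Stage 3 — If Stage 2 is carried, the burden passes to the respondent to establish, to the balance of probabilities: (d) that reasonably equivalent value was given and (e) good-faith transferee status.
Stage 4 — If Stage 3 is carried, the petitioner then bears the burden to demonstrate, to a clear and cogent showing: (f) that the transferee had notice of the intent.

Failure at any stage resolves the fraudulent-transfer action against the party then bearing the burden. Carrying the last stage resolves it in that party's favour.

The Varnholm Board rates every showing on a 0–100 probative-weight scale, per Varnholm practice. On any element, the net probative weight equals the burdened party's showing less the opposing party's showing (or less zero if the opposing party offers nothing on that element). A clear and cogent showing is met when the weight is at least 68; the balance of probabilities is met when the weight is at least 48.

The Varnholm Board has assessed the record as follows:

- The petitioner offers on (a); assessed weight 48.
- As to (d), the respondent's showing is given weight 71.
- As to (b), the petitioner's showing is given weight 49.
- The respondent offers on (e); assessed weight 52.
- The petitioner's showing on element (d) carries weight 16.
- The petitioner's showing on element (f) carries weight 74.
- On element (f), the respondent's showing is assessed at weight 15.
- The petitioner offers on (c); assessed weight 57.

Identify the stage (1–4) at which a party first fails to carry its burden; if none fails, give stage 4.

Stage 1 — burden on petitioner; standard: the balance of probabilities (weight is at least 48).
    (a): 48 ≥ 48 [met]
    (b): 49 ≥ 48 [met]
  Stage 1 is satisfied; the petitioner continues to bear the burden.
Stage 2 — burden on petitioner; standard: the balance of probabilities (weight is at least 48).
    (c): 57 ≥ 48 [met]
  The petitioner carries Stage 2; the respondent now bears the burden.
Stage 3 — burden on respondent; standard: the balance of probabilities (weight is at least 48).
    (d): 71 − 16 = 55 ≥ 48 [met]
    (e): 52 ≥ 48 [met]
  All elements met. The burden passes to the petitioner.
Stage 4 — burden on petitioner; standard: a clear and cogent showing (weight is at least 68).
    (f): 74 − 15 = 59 < 68 [not met]
  Stage 4 not carried; the petitioner fails its burden.
So the respondent prevails.

stage 4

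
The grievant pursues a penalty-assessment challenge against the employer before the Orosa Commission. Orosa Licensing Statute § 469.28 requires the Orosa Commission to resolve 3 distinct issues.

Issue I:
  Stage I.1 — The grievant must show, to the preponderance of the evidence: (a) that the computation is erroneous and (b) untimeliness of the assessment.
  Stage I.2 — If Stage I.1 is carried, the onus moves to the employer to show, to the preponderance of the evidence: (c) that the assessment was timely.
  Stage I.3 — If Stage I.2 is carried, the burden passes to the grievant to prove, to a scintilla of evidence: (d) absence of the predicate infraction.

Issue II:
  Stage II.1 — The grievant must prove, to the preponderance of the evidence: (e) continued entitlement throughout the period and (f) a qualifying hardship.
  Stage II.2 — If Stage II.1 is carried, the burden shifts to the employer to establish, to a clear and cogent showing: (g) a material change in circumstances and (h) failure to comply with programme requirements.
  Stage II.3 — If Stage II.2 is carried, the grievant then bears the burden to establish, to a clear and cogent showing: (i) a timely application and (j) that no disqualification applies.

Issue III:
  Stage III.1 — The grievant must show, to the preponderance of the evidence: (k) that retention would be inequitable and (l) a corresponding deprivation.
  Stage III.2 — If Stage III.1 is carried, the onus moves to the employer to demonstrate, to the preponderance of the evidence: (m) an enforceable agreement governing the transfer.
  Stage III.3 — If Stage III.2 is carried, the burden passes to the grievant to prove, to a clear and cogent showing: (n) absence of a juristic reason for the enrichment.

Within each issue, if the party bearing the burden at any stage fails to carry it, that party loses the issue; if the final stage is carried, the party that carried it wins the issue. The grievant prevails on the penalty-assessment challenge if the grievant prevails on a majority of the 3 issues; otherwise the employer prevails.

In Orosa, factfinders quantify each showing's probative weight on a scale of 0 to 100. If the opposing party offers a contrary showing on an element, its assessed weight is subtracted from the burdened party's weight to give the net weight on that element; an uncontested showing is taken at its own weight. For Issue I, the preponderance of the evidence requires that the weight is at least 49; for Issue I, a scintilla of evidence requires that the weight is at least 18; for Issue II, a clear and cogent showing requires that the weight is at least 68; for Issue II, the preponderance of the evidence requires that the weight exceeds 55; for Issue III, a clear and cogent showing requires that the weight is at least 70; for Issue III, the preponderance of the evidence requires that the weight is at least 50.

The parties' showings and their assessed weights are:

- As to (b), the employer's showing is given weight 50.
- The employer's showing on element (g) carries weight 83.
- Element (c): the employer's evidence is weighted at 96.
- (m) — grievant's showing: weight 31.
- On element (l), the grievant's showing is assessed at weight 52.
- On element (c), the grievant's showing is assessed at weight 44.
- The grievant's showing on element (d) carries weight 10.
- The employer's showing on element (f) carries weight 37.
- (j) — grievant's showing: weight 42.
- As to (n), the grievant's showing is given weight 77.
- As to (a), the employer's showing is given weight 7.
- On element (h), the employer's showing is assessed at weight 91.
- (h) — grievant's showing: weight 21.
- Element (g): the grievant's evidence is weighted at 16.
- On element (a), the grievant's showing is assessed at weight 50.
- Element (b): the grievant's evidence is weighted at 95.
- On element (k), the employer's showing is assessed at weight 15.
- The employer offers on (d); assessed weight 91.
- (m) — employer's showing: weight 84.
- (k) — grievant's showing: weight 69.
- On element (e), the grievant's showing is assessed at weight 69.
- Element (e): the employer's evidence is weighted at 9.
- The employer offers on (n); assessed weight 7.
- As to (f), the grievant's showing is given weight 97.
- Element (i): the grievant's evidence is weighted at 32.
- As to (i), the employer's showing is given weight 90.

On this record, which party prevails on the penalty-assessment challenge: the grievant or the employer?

— Issue I —
At Stage I.1 the grievant must meet the preponderance of the evidence (weight is at least 49): on (a) the weight is 50 less the opposing 7 gives net 43, which does not reach 49, so (a) does not meet the standard; on (b) the weight is 95 less the opposing 50 gives net 45, < 49, so (b) does not meet the standard.
  Stage I.1 not carried; the grievant fails its burden.
So the employer prevails on this issue.
— Issue II —
Stage II.1 (grievant, the preponderance of the evidence, weight exceeds 55): (e) net 69−9=60 > 55 — meets; (f) net 97−37=60 > 55 — meets.
  The grievant carries Stage II.1; the employer now bears the burden.
Stage II.2 (employer, a clear and cogent showing, weight is at least 68): (g) net 83−16=67 < 68 — fails; (h) net 91−21=70 ≥ 68 — meets.
  Stage II.2 not carried; the employer fails its burden.
The analysis ends at Stage II.2; the grievant prevails on this issue.
— Issue III —
At Stage III.1 the grievant must meet the preponderance of the evidence (weight is at least 50): on (k) the weight is 69 less the opposing 15 gives net 54, which does reach 50, so (k) meets the standard; on (l) the weight is 52, which does reach 50, so (l) meets the standard.
  Stage III.1 carried; the burden shifts to the employer.
At Stage III.2 the employer must meet the preponderance of the evidence (weight is at least 50): on (m) the weight is 84 less the opposing 31 gives net 53, ≥ 50, so (m) meets the standard.
  Stage III.2 is satisfied; the onus moves to the grievant.
At Stage III.3 the grievant must meet a clear and cogent showing (weight is at least 70): on (n) the weight is 77 less the opposing 7 gives net 70, which does reach 70, so (n) meets the standard.
  Stage III.3 carried; the final stage is satisfied.
Every stage carried; the grievant prevails on this issue.
Per-issue: Issue I → employer; Issue II → grievant; Issue III → grievant. The grievant must prevail on a majority of issues; overall, the grievant prevails.

grievant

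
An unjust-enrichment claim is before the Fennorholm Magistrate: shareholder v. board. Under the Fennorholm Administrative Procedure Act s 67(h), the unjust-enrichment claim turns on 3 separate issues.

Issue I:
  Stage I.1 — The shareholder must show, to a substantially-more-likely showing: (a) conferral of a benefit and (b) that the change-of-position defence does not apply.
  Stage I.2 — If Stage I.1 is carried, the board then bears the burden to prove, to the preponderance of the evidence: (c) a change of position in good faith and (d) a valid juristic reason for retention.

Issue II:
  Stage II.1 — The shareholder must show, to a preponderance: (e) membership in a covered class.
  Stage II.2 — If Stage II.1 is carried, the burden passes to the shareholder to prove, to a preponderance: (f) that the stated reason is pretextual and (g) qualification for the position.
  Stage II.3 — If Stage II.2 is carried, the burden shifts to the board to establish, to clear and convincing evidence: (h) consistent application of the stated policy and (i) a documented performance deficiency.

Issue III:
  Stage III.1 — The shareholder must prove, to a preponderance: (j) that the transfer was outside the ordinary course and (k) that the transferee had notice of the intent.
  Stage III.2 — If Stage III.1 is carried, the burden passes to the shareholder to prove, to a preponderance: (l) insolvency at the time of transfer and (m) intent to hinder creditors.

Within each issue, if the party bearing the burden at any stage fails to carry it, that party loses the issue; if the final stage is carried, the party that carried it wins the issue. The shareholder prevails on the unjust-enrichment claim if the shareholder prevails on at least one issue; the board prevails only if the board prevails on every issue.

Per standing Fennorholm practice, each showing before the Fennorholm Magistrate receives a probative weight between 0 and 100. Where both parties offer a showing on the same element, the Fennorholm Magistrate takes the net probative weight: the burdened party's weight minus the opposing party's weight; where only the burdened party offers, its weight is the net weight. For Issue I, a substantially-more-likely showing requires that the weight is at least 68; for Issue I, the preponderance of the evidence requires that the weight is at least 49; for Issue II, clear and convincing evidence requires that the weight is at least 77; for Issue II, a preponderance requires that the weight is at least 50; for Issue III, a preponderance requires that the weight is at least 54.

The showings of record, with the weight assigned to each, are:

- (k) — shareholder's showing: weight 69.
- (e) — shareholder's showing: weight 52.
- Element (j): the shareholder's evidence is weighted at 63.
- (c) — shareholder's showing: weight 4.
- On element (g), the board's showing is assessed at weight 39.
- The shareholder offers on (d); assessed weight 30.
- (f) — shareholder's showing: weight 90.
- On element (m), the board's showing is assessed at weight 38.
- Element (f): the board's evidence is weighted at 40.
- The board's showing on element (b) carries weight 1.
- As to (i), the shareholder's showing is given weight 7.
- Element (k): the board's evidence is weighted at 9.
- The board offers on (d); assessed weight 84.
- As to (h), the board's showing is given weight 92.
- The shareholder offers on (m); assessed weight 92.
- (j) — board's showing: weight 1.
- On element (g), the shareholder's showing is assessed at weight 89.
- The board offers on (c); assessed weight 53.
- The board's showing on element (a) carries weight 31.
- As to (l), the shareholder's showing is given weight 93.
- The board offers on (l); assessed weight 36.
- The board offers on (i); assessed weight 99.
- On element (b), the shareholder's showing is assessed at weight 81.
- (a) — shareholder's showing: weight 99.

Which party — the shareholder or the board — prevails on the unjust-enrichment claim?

— Issue I —
Stage I.1 (shareholder, a substantially-more-likely showing, weight is at least 68): (a) net 99−31=68 ≥ 68 — meets; (b) net 81−1=80 ≥ 68 — meets.
  Stage I.1 carried; the burden shifts to the board.
Stage I.2 (board, the preponderance of the evidence, weight is at least 49): (c) net 53−4=49 ≥ 49 — meets; (d) net 84−30=54 ≥ 49 — meets.
  Stage I.2 carried; the final stage is satisfied.
With every stage satisfied, the board prevails on this issue.
— Issue II —
At Stage II.1 the shareholder must meet a preponderance (weight is at least 50): on (e) the weight is 52, ≥ 50, so (e) meets the standard.
  Stage II.1 carried; the burden remains with the shareholder.
At Stage II.2 the shareholder must meet a preponderance (weight is at least 50): on (f) the weight is 90 less the opposing 40 gives net 50, ≥ 50, so (f) meets the standard; on (g) the weight is 89 less the opposing 39 gives net 50, ≥ 50, so (g) meets the standard.
  Stage II.2 carried; the burden shifts to the board.
At Stage II.3 the board must meet clear and convincing evidence (weight is at least 77): on (h) the weight is 92, ≥ 77, so (h) meets the standard; on (i) the weight is 99 less the opposing 7 gives net 92, ≥ 77, so (i) meets the standard.
  The board carries the last stage.
With every stage satisfied, the board prevails on this issue.
— Issue III —
Stage III.1 — burden on shareholder; standard: a preponderance (weight is at least 54).
    (j): 63 − 1 = 62 ≥ 54 [met]
    (k): 69 − 9 = 60 ≥ 54 [met]
  Stage III.1 is satisfied; the shareholder continues to bear the burden.
Stage III.2 — burden on shareholder; standard: a preponderance (weight is at least 54).
    (l): 93 − 36 = 57 ≥ 54 [met]
    (m): 92 − 38 = 54 ≥ 54 [met]
  The shareholder carries the last stage.
Every stage carried; the shareholder prevails on this issue.
Per-issue: Issue I → board; Issue II → board; Issue III → shareholder. The shareholder must prevail on at least one issue; overall, the shareholder prevails.

shareholder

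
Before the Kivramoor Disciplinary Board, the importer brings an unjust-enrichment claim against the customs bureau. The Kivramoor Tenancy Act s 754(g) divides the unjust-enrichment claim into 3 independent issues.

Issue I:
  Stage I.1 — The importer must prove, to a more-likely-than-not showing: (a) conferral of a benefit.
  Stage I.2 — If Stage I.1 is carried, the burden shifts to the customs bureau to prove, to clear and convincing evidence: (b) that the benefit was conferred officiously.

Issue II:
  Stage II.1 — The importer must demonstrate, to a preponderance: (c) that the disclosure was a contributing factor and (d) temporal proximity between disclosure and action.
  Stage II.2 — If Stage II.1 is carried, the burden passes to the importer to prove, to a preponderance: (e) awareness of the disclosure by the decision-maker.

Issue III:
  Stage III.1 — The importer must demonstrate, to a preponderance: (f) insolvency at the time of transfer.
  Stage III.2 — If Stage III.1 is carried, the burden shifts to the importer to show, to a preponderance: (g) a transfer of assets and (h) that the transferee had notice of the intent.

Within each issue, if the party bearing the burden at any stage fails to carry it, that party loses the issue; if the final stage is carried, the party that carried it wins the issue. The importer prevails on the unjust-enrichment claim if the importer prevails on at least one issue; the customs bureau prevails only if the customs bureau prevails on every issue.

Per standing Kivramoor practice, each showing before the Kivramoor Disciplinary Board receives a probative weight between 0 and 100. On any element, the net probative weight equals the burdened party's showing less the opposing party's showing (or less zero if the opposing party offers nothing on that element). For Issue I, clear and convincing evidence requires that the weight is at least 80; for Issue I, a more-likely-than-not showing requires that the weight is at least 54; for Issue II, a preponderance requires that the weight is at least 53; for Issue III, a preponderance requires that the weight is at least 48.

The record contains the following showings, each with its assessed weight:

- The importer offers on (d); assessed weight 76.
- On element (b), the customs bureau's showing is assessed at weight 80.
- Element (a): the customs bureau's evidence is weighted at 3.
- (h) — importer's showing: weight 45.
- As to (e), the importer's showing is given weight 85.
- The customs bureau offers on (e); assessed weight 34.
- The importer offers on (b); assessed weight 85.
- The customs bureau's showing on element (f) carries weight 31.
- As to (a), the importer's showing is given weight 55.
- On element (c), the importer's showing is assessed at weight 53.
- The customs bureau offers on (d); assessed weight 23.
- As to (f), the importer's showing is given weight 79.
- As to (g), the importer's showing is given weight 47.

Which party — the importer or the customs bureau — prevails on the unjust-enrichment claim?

customs bureau

— Issue I —
Stage I.1 — burden on importer; standard: a more-likely-than-not showing (weight is at least 54).
    (a): 55 − 3 = 52 < 54 [not met]
  The importer does not carry Stage I.1.
The analysis ends at Stage I.1; the customs bureau prevails on this issue.
— Issue II —
Stage II.1 (importer, a preponderance, weight is at least 53): (c) 53 ≥ 53 — meets; (d) net 76−23=53 ≥ 53 — meets.
  All elements met. The importer retains the burden for Stage II.2.
Stage II.2 (importer, a preponderance, weight is at least 53): (e) net 85−34=51 < 53 — fails.
  Not every element is met, so the importer fails to carry Stage II.2.
So the customs bureau prevails on this issue.
— Issue III —
At Stage III.1 the importer must meet a preponderance (weight is at least 48): on (f) the weight is 79 less the opposing 31 gives net 48, ≥ 48, so (f) meets the standard.
  All elements met. The importer retains the burden for Stage III.2.
At Stage III.2 the importer must meet a preponderance (weight is at least 48): on (g) the weight is 47, < 48, so (g) does not meet the standard; on (h) the weight is 45, < 48, so (h) does not meet the standard.
  Not every element is met, so the importer fails to carry Stage III.2.
The customs bureau prevails on this issue.
Per-issue: Issue I → customs bureau; Issue II → customs bureau; Issue III → customs bureau. The importer must prevail on at least one issue; overall, the customs bureau prevails.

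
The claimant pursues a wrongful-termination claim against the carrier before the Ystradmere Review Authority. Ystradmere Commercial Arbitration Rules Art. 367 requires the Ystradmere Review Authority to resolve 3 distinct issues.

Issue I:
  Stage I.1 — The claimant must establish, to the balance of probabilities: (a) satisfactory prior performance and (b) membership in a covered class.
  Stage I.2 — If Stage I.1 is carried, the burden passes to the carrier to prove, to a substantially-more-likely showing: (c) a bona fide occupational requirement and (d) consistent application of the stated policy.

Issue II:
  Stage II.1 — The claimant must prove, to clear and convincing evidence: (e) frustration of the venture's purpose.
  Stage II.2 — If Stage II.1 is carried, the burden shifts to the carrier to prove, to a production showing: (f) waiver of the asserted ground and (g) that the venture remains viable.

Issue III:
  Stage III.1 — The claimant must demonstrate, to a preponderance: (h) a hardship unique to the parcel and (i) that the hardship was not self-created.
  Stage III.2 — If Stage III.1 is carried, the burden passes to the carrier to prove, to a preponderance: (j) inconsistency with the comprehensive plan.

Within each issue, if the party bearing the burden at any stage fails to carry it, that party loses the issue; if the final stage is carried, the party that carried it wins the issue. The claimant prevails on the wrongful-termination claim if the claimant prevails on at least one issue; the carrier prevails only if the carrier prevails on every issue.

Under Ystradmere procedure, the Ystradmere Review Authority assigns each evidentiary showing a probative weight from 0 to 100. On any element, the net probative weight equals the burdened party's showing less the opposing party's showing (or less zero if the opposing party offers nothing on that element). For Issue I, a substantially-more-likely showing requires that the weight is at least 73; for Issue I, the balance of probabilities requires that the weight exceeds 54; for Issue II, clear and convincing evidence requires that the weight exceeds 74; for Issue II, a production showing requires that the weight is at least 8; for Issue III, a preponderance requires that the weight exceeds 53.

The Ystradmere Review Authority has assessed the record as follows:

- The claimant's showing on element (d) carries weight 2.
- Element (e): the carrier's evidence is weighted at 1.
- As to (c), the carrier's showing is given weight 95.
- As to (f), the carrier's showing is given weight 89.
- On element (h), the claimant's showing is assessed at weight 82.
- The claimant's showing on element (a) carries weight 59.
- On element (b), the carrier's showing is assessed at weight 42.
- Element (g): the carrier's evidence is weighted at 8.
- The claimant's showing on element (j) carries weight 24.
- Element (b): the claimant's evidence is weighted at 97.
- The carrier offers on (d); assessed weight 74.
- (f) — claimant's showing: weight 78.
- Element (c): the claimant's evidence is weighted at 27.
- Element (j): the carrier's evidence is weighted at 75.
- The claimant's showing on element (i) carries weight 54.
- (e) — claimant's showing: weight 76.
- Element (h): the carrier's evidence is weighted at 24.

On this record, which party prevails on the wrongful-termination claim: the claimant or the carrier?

claimant

— Issue I —
Stage I.1 (claimant, the balance of probabilities, weight exceeds 54): (a) 59 > 54 — meets; (b) net 97−42=55 > 54 — meets.
  Stage I.1 carried; the burden shifts to the carrier.
Stage I.2 (carrier, a substantially-more-likely showing, weight is at least 73): (c) net 95−27=68 < 73 — fails; (d) net 74−2=72 < 73 — fails.
  Not every element is met, so the carrier fails to carry Stage I.2.
The claimant prevails on this issue.
— Issue II —
Stage II.1 (claimant, clear and convincing evidence, weight exceeds 74): (e) net 76−1=75 > 74 — meets.
  The claimant carries Stage II.1; the carrier now bears the burden.
Stage II.2 (carrier, a production showing, weight is at least 8): (f) net 89−78=11 ≥ 8 — meets; (g) 8 ≥ 8 — meets.
  All elements met at the final stage.
Every stage carried; the carrier prevails on this issue.
— Issue III —
At Stage III.1 the claimant must meet a preponderance (weight exceeds 53): on (h) the weight is 82 less the opposing 24 gives net 58, which does exceed 53, so (h) meets the standard; on (i) the weight is 54, > 53, so (i) meets the standard.
  The claimant carries Stage III.1; the carrier now bears the burden.
At Stage III.2 the carrier must meet a preponderance (weight exceeds 53): on (j) the weight is 75 less the opposing 24 gives net 51, which does not exceed 53, so (j) does not meet the standard.
  Stage III.2 not carried; the carrier fails its burden.
The analysis ends at Stage III.2; the claimant prevails on this issue.
Per-issue: Issue I → claimant; Issue II → carrier; Issue III → claimant. The claimant must prevail on at least one issue; overall, the claimant prevails.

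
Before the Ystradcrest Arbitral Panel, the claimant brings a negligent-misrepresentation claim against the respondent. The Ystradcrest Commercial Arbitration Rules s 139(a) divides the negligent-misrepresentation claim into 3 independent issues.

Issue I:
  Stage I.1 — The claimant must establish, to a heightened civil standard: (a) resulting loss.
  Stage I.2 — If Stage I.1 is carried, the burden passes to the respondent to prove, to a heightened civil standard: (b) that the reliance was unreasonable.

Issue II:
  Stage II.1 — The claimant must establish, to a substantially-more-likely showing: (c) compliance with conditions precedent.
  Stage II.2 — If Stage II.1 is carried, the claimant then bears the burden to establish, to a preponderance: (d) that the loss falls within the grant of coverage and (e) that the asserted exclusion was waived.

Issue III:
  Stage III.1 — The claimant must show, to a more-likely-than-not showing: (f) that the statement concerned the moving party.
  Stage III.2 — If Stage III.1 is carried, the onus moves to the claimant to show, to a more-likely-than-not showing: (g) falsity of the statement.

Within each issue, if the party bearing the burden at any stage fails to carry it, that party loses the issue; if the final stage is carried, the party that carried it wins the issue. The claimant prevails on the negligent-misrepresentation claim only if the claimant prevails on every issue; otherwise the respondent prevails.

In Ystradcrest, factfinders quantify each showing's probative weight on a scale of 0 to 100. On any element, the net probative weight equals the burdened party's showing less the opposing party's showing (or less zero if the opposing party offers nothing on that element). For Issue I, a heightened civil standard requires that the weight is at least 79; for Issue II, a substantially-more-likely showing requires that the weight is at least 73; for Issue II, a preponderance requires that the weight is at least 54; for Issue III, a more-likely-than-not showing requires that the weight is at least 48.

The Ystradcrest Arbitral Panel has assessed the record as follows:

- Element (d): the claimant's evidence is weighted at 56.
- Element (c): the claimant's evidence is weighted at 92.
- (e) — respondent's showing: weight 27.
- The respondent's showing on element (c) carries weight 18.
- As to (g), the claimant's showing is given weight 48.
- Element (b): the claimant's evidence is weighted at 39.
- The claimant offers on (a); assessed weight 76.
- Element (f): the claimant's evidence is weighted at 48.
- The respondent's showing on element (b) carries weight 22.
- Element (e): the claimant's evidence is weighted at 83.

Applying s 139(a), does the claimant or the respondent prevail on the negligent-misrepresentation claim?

respondent

— Issue I —
Stage I.1 — burden on claimant; standard: a heightened civil standard (weight is at least 79).
    (a): 76 < 79 [not met]
  Not every element is met, so the claimant fails to carry Stage I.1.
So the respondent prevails on this issue.
— Issue II —
Stage II.1 (claimant, a substantially-more-likely showing, weight is at least 73): (c) net 92−18=74 ≥ 73 — meets.
  Stage II.1 carried; the burden remains with the claimant.
Stage II.2 (claimant, a preponderance, weight is at least 54): (d) 56 ≥ 54 — meets; (e) net 83−27=56 ≥ 54 — meets.
  The claimant carries the last stage.
All stages carried — the claimant prevails on this issue.
— Issue III —
Stage III.1 — burden on claimant; standard: a more-likely-than-not showing (weight is at least 48).
    (f): 48 ≥ 48 [met]
  All elements met. The claimant retains the burden for Stage III.2.
Stage III.2 — burden on claimant; standard: a more-likely-than-not showing (weight is at least 48).
    (g): 48 ≥ 48 [met]
  All elements met at the final stage.
All stages carried — the claimant prevails on this issue.
Per-issue: Issue I → respondent; Issue II → claimant; Issue III → claimant. The claimant must prevail on every issue; overall, the respondent prevails.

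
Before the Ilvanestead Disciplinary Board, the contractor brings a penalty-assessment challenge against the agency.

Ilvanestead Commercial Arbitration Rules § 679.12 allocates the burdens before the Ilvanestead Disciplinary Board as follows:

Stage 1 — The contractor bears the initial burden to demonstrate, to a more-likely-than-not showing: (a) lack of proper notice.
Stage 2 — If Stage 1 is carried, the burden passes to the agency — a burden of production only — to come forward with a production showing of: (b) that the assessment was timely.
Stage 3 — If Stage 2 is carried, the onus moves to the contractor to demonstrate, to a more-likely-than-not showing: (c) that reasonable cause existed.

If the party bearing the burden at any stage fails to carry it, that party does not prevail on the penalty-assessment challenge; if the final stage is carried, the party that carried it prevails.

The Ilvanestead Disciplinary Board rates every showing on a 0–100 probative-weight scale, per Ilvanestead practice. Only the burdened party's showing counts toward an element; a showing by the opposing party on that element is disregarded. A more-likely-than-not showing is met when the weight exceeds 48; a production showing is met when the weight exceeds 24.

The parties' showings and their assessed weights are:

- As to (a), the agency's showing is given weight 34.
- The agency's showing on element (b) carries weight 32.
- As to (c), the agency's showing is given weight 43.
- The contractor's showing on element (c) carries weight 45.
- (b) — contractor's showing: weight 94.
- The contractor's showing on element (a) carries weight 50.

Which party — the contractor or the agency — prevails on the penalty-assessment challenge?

Stage 1 — burden on contractor; standard: a more-likely-than-not showing (weight exceeds 48).
    (a): 50 (agency's 34 disregarded) > 48 [met]
  All elements met. The burden passes to the agency.
Stage 2 — burden on agency; standard: a production showing (weight exceeds 24).
    (b): 32 (contractor's 94 disregarded) > 24 [met]
  All elements met. The burden passes to the contractor.
Stage 3 — burden on contractor; standard: a more-likely-than-not showing (weight exceeds 48).
    (c): 45 (agency's 43 disregarded) ≤ 48 [not met]
  The contractor does not carry Stage 3.
So the agency prevails.

agency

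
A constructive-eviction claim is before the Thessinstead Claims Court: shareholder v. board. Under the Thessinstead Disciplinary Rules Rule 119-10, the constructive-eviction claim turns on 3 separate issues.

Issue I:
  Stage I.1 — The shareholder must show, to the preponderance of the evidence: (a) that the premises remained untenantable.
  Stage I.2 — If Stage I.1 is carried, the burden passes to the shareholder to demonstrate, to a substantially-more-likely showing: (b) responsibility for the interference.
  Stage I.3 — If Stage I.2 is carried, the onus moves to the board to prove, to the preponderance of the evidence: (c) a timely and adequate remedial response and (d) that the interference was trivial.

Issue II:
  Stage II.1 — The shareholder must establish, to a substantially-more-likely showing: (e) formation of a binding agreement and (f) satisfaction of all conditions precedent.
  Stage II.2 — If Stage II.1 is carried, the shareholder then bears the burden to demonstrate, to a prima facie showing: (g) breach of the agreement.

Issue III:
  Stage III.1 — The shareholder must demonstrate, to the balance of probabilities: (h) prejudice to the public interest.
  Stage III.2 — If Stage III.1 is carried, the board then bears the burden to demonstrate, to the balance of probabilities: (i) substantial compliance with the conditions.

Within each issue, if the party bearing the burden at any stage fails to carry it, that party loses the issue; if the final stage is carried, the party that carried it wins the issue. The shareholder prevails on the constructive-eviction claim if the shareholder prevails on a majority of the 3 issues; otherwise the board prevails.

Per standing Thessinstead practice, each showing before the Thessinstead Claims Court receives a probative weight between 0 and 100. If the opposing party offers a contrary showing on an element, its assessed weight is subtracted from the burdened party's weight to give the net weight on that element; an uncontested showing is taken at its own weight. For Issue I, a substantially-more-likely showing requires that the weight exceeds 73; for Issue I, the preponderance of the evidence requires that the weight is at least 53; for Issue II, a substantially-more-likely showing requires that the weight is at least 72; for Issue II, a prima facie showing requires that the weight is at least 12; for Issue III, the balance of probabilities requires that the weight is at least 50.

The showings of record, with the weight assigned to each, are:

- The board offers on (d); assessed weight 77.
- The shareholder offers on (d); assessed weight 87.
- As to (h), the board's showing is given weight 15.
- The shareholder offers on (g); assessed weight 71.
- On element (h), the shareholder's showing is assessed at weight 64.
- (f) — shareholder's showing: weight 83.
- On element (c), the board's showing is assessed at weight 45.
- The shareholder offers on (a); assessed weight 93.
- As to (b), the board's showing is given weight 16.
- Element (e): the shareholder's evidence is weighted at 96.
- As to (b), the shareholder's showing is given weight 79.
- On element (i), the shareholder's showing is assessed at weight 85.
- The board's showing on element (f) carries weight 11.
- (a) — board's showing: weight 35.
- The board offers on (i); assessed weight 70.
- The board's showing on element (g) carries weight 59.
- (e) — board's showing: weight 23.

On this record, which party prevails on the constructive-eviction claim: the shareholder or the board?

board

— Issue I —
At Stage I.1 the shareholder must meet the preponderance of the evidence (weight is at least 53): on (a) the weight is 93 less the opposing 35 gives net 58, ≥ 53, so (a) meets the standard.
  All elements met. The shareholder retains the burden for Stage I.2.
At Stage I.2 the shareholder must meet a substantially-more-likely showing (weight exceeds 73): on (b) the weight is 79 less the opposing 16 gives net 63, which does not exceed 73, so (b) does not meet the standard.
  Not every element is met, so the shareholder fails to carry Stage I.2.
The board prevails on this issue.
— Issue II —
Stage II.1 (shareholder, a substantially-more-likely showing, weight is at least 72): (e) net 96−23=73 ≥ 72 — meets; (f) net 83−11=72 ≥ 72 — meets.
  Stage II.1 carried; the burden remains with the shareholder.
Stage II.2 (shareholder, a prima facie showing, weight is at least 12): (g) net 71−59=12 ≥ 12 — meets.
  All elements met at the final stage.
Every stage carried; the shareholder prevails on this issue.
— Issue III —
Stage III.1 — burden on shareholder; standard: the balance of probabilities (weight is at least 50).
    (h): 64 − 15 = 49 < 50 [not met]
  Stage III.1 not carried; the shareholder fails its burden.
The board prevails on this issue.
Per-issue: Issue I → board; Issue II → shareholder; Issue III → board. The shareholder must prevail on a majority of issues; overall, the board prevails.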